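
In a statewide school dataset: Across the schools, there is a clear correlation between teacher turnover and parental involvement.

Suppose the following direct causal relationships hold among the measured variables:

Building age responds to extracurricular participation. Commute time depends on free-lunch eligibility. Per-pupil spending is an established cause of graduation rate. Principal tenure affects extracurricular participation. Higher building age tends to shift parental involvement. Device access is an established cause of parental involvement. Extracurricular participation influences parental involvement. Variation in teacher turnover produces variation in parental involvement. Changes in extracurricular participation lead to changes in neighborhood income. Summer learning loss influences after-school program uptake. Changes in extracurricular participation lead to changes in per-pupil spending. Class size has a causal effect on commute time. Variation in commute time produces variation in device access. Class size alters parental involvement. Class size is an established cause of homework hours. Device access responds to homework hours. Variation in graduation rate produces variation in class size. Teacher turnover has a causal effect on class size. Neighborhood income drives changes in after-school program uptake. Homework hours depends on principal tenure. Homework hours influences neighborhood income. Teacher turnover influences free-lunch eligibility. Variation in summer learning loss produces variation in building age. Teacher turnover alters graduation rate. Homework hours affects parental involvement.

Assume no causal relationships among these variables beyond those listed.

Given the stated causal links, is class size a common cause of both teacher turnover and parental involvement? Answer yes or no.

Class size has no stated causal path to teacher turnover. A confounder must cause both variables, so class size does not qualify.

no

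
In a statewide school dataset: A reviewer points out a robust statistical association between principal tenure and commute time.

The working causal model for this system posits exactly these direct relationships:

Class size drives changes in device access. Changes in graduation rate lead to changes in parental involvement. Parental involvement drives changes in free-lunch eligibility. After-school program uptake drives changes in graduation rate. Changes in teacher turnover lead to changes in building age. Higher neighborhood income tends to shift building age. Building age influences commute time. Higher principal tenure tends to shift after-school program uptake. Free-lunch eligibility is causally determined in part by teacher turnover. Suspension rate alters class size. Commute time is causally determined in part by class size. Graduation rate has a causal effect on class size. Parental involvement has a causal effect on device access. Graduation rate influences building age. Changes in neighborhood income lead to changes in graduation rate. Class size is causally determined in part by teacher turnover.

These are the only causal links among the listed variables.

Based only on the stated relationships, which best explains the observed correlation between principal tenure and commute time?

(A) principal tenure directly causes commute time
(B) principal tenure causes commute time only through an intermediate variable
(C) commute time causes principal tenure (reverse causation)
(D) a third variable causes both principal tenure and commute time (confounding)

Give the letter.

Principal tenure reaches commute time through principal tenure → after-school program uptake → graduation rate → class size → commute time — an indirect causal chain with no direct principal tenure → commute time link. No variable causes both principal tenure and commute time, so confounding is ruled out; the effect is mediated.

B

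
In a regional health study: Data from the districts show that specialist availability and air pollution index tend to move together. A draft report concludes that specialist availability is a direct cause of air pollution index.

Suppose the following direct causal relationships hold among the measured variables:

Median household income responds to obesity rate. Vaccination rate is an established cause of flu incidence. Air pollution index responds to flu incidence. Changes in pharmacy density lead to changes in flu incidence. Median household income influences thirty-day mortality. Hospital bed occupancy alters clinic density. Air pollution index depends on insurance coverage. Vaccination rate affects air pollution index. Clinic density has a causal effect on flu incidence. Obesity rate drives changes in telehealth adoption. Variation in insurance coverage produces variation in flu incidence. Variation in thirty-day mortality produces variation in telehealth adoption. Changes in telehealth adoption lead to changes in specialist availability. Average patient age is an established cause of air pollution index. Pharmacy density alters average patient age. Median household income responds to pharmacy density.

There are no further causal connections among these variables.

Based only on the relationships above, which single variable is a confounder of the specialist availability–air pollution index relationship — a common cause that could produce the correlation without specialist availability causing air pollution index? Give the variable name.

pharmacy density

Pharmacy density has a causal path to specialist availability (pharmacy density → median household income → thirty-day mortality → telehealth adoption → specialist availability) and a separate causal path to air pollution index (pharmacy density → flu incidence → air pollution index), so it is a common cause of both.
No stated relationship gives specialist availability a causal route to air pollution index, so the correlation is explained by the shared upstream cause rather than a direct effect.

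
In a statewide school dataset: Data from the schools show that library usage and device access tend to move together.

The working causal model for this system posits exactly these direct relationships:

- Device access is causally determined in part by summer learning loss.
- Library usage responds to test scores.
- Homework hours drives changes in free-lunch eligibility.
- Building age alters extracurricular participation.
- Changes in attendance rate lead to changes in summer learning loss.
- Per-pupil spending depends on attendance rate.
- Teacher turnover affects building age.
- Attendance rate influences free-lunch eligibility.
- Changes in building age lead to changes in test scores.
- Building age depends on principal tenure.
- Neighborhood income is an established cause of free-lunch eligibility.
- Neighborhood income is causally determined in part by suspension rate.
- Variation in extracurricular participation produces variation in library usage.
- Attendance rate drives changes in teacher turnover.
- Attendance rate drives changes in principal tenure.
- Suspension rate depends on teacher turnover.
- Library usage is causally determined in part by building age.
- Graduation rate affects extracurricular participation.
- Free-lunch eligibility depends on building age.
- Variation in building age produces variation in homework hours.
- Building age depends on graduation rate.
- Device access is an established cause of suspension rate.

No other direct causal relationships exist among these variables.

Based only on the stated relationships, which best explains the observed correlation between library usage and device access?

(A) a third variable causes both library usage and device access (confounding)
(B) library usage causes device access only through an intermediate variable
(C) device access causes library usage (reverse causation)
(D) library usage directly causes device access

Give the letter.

A

Attendance rate causes library usage (attendance rate → teacher turnover → building age → library usage) and device access (attendance rate → summer learning loss → device access) — a common cause creating the correlation.
There is no stated path from library usage to device access or from device access to library usage, so neither direct nor reverse causation applies.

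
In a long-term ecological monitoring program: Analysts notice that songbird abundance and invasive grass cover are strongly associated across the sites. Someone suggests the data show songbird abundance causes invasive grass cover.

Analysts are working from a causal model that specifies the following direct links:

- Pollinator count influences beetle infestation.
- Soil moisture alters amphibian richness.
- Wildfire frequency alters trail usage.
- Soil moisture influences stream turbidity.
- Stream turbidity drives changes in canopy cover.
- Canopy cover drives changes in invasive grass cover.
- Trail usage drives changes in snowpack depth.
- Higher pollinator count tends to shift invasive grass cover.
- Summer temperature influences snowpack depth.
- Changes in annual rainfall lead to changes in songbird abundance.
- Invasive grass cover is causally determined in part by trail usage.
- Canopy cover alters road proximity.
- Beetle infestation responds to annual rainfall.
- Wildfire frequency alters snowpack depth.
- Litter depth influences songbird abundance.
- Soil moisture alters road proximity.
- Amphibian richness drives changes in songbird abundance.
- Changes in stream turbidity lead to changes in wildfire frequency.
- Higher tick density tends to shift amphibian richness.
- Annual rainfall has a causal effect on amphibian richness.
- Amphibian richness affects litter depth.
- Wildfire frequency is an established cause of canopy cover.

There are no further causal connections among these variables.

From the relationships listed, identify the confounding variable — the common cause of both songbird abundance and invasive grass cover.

soil moisture

Soil moisture has a causal path to songbird abundance (soil moisture → amphibian richness → songbird abundance) and a separate causal path to invasive grass cover (soil moisture → stream turbidity → canopy cover → invasive grass cover), so it is a common cause of both.
No stated relationship gives songbird abundance a causal route to invasive grass cover, so the correlation is explained by the shared upstream cause rather than a direct effect.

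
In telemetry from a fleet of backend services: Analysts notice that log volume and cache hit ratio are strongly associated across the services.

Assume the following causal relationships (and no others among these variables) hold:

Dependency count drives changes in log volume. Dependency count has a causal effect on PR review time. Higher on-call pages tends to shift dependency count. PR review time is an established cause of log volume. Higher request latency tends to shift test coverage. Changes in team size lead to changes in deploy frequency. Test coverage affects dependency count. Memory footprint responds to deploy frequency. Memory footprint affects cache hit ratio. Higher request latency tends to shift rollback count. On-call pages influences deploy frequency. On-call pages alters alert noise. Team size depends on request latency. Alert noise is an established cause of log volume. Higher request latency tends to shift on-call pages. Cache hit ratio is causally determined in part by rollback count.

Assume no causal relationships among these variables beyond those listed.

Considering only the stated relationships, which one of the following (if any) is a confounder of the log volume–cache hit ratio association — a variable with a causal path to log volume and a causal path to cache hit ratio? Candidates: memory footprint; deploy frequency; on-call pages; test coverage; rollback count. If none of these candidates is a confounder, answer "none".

on-call pages

On-call pages causes log volume (on-call pages → alert noise → log volume) and also causes cache hit ratio (on-call pages → deploy frequency → memory footprint → cache hit ratio); it is a common cause of both.
Each of the other candidates lacks a causal path to at least one of log volume and cache hit ratio, so they do not confound the relationship.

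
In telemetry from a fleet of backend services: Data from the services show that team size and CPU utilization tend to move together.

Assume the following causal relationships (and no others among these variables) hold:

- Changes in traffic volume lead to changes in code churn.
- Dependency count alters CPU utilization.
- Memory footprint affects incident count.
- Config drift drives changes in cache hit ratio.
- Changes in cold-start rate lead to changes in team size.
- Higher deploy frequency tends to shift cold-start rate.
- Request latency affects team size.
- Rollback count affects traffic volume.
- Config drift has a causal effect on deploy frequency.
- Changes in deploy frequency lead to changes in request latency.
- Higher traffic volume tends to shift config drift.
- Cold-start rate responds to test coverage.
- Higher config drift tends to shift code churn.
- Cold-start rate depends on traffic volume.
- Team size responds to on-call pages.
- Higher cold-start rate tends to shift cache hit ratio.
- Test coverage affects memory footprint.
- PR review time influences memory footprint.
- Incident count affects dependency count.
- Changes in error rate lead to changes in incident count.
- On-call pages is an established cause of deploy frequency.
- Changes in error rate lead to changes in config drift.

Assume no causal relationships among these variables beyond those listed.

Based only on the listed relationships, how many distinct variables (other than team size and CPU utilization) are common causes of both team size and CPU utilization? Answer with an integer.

The common causes are: error rate (to team size via error rate → config drift → deploy frequency → cold-start rate → team size; to CPU utilization via error rate → incident count → dependency count → CPU utilization); test coverage (to team size via test coverage → cold-start rate → team size; to CPU utilization via test coverage → memory footprint → incident count → dependency count → CPU utilization).
Every other variable lacks a causal path to at least one of team size and CPU utilization.

2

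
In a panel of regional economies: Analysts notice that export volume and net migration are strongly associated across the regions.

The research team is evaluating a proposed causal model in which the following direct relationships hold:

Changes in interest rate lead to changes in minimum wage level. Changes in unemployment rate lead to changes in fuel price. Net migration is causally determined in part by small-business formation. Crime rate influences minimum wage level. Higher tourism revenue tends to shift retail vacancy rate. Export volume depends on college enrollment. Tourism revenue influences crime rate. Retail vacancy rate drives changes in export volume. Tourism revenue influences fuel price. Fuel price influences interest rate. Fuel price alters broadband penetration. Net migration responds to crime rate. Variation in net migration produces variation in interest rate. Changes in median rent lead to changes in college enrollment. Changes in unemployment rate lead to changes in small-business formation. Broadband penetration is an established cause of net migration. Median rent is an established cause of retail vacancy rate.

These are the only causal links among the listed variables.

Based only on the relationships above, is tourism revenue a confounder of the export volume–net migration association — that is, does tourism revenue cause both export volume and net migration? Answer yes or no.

yes

Tourism revenue has a causal path to export volume (tourism revenue → retail vacancy rate → export volume) and to net migration (tourism revenue → crime rate → net migration), so it is a common cause of both — a confounder.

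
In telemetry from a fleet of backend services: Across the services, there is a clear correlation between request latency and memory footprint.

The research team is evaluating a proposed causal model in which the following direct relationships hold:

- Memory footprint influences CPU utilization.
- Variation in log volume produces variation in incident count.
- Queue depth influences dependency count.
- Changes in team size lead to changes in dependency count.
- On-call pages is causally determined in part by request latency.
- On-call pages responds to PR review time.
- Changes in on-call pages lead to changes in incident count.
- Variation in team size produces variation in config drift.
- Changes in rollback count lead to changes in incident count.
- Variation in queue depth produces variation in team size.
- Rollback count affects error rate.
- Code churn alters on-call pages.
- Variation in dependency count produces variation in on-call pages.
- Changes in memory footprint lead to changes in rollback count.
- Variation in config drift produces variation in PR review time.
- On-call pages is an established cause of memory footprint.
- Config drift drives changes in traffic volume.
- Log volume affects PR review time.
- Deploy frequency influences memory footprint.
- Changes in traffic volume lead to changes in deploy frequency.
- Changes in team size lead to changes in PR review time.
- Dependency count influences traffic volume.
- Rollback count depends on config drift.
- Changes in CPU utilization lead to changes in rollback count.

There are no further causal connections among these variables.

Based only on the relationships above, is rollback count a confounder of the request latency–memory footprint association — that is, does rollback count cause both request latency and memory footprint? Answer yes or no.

Rollback count has no stated causal path to either request latency or memory footprint. A confounder must cause both variables, so rollback count does not qualify.

no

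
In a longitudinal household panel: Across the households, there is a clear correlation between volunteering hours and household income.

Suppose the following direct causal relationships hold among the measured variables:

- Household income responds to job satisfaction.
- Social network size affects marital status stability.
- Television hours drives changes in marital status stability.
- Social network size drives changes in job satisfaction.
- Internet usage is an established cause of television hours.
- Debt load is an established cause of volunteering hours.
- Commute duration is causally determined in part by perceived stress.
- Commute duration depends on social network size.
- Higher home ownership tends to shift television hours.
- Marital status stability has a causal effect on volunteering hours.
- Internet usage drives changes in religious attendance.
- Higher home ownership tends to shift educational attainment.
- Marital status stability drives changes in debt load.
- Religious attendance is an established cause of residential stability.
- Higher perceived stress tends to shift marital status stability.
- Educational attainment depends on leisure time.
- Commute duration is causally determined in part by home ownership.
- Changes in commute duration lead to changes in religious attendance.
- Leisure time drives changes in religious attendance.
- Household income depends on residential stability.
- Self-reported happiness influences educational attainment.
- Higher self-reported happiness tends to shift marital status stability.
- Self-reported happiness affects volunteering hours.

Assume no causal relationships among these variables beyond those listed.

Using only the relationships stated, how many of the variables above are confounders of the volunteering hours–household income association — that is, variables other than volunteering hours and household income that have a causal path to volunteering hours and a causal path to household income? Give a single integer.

The common causes are: home ownership (to volunteering hours via home ownership → television hours → marital status stability → volunteering hours; to household income via home ownership → commute duration → religious attendance → residential stability → household income); internet usage (to volunteering hours via internet usage → television hours → marital status stability → volunteering hours; to household income via internet usage → religious attendance → residential stability → household income); perceived stress (to volunteering hours via perceived stress → marital status stability → volunteering hours; to household income via perceived stress → commute duration → religious attendance → residential stability → household income); social network size (to volunteering hours via social network size → marital status stability → volunteering hours; to household income via social network size → job satisfaction → household income).
Every other variable lacks a causal path to at least one of volunteering hours and household income.

4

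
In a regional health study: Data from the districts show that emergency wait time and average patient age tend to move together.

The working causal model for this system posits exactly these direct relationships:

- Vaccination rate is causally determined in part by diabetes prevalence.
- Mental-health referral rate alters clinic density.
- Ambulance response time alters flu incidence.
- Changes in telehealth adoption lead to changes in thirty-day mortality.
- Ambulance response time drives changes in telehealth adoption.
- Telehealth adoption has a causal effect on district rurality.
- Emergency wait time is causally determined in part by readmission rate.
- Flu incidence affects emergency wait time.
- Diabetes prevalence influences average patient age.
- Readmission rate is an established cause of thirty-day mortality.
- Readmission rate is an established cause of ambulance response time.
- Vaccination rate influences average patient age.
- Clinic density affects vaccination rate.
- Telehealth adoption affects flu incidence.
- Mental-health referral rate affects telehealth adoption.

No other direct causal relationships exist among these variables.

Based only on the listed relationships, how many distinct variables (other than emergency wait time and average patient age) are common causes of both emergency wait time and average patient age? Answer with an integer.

1

The common causes are: mental-health referral rate (to emergency wait time via mental-health referral rate → telehealth adoption → flu incidence → emergency wait time; to average patient age via mental-health referral rate → clinic density → vaccination rate → average patient age).
Every other variable lacks a causal path to at least one of emergency wait time and average patient age.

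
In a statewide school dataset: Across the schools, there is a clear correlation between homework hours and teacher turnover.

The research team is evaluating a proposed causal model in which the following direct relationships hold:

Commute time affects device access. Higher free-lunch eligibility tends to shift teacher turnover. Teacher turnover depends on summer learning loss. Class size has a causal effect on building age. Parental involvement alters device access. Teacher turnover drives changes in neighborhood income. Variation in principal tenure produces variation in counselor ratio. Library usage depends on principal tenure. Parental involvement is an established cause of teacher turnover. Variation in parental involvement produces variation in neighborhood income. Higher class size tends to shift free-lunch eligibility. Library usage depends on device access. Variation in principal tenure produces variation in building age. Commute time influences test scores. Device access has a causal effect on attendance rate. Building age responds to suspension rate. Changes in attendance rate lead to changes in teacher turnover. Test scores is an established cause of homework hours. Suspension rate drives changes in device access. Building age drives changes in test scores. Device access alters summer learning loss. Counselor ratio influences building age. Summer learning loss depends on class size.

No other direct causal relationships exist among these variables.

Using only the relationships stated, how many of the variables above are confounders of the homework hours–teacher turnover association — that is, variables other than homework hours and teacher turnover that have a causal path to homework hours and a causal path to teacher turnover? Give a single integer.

The common causes are: class size (to homework hours via class size → building age → test scores → homework hours; to teacher turnover via class size → free-lunch eligibility → teacher turnover); commute time (to homework hours via commute time → test scores → homework hours; to teacher turnover via commute time → device access → attendance rate → teacher turnover); suspension rate (to homework hours via suspension rate → building age → test scores → homework hours; to teacher turnover via suspension rate → device access → attendance rate → teacher turnover).
Every other variable lacks a causal path to at least one of homework hours and teacher turnover.

3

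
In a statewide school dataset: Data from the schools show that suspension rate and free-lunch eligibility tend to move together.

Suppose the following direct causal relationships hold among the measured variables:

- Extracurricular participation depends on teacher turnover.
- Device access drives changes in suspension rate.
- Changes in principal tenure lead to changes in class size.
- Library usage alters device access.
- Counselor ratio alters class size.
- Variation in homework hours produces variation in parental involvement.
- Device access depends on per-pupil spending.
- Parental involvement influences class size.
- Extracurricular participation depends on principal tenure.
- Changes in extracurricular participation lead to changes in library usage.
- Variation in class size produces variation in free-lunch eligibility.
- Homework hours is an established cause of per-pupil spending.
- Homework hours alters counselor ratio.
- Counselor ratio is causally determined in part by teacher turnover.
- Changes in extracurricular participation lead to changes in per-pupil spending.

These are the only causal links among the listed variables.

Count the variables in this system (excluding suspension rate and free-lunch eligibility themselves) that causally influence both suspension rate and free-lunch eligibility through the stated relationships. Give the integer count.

The common causes are: homework hours (to suspension rate via homework hours → per-pupil spending → device access → suspension rate; to free-lunch eligibility via homework hours → parental involvement → class size → free-lunch eligibility); principal tenure (to suspension rate via principal tenure → extracurricular participation → library usage → device access → suspension rate; to free-lunch eligibility via principal tenure → class size → free-lunch eligibility); teacher turnover (to suspension rate via teacher turnover → extracurricular participation → library usage → device access → suspension rate; to free-lunch eligibility via teacher turnover → counselor ratio → class size → free-lunch eligibility).
Every other variable lacks a causal path to at least one of suspension rate and free-lunch eligibility.

3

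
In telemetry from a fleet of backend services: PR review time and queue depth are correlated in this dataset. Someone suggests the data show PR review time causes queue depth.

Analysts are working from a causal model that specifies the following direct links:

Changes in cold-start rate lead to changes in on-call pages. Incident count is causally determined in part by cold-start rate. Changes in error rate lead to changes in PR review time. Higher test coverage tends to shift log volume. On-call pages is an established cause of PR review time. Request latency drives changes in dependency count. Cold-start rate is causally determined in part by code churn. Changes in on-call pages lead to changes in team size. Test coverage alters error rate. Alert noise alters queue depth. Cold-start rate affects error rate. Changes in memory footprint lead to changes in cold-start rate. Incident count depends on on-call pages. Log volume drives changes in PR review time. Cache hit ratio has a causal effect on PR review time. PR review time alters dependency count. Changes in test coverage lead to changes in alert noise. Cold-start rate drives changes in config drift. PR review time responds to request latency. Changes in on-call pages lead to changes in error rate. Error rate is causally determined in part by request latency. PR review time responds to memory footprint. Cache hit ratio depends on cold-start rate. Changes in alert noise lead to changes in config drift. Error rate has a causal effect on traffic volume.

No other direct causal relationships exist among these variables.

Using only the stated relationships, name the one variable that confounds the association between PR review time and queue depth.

test coverage

Test coverage has a causal path to PR review time (test coverage → log volume → PR review time) and a separate causal path to queue depth (test coverage → alert noise → queue depth), so it is a common cause of both.
No stated relationship gives PR review time a causal route to queue depth, so the correlation is explained by the shared upstream cause rather than a direct effect.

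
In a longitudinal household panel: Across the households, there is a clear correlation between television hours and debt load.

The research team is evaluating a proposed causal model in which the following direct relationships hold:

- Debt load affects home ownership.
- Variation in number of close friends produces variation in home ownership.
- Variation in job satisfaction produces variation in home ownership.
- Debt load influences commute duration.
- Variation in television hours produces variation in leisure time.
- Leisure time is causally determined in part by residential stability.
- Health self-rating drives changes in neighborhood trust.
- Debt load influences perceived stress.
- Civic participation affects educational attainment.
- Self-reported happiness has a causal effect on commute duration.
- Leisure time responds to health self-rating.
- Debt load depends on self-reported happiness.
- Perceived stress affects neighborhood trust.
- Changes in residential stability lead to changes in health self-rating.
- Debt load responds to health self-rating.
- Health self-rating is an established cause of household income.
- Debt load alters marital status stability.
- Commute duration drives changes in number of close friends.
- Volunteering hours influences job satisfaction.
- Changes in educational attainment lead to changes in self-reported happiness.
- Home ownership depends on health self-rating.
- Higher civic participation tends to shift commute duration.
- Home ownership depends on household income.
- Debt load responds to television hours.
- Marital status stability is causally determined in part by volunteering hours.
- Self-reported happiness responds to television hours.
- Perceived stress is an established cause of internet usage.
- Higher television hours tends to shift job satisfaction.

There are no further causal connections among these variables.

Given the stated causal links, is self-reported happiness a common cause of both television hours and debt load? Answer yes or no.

Self-reported happiness has no stated causal path to television hours. A confounder must cause both variables, so self-reported happiness does not qualify.

no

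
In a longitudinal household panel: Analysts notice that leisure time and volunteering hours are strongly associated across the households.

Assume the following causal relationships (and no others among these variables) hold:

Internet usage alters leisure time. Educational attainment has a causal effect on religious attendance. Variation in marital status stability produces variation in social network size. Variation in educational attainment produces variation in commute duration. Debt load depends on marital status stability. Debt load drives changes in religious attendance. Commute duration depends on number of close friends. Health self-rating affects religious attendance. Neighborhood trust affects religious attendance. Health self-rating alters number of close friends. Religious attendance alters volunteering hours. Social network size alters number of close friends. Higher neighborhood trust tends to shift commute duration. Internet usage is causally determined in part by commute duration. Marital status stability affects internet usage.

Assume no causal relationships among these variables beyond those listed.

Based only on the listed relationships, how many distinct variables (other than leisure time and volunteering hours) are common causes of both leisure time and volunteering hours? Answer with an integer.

4

The common causes are: educational attainment (to leisure time via educational attainment → commute duration → internet usage → leisure time; to volunteering hours via educational attainment → religious attendance → volunteering hours); health self-rating (to leisure time via health self-rating → number of close friends → commute duration → internet usage → leisure time; to volunteering hours via health self-rating → religious attendance → volunteering hours); marital status stability (to leisure time via marital status stability → internet usage → leisure time; to volunteering hours via marital status stability → debt load → religious attendance → volunteering hours); neighborhood trust (to leisure time via neighborhood trust → commute duration → internet usage → leisure time; to volunteering hours via neighborhood trust → religious attendance → volunteering hours).
Every other variable lacks a causal path to at least one of leisure time and volunteering hours.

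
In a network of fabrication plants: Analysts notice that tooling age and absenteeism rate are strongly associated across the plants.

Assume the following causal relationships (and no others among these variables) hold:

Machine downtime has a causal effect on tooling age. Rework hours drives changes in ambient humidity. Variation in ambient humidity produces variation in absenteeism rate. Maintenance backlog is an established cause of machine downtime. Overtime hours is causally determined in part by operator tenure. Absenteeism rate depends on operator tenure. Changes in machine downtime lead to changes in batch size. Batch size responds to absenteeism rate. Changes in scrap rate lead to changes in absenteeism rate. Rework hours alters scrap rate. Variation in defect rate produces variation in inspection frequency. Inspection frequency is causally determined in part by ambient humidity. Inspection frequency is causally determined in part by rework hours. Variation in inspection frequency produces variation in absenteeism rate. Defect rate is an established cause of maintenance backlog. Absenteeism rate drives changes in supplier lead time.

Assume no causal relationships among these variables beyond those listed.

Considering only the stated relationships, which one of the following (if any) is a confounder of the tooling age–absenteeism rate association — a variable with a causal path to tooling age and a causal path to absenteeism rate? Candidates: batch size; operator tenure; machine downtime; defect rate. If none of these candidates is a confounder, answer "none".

Defect rate causes tooling age (defect rate → maintenance backlog → machine downtime → tooling age) and also causes absenteeism rate (defect rate → inspection frequency → absenteeism rate); it is a common cause of both.
Each of the other candidates lacks a causal path to at least one of tooling age and absenteeism rate, so they do not confound the relationship.

defect rate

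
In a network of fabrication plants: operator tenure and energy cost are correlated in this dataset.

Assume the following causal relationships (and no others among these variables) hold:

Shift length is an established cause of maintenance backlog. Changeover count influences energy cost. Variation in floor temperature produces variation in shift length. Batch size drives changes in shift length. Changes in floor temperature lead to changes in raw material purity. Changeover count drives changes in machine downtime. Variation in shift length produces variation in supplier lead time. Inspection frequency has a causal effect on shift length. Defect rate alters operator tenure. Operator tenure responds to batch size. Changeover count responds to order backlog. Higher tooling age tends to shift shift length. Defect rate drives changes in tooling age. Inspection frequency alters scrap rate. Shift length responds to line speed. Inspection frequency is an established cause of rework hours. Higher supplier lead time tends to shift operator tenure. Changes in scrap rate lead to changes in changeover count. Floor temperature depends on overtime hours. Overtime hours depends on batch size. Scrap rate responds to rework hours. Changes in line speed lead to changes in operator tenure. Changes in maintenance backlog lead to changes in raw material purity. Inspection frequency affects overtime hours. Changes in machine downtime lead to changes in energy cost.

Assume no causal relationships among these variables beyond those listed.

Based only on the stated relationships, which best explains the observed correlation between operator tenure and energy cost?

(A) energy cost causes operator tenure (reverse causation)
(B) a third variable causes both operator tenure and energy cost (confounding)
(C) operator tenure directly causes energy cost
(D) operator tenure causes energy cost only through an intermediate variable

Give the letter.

B

Inspection frequency causes operator tenure (inspection frequency → shift length → supplier lead time → operator tenure) and energy cost (inspection frequency → scrap rate → changeover count → energy cost) — a common cause creating the correlation.
There is no stated path from operator tenure to energy cost or from energy cost to operator tenure, so neither direct nor reverse causation applies.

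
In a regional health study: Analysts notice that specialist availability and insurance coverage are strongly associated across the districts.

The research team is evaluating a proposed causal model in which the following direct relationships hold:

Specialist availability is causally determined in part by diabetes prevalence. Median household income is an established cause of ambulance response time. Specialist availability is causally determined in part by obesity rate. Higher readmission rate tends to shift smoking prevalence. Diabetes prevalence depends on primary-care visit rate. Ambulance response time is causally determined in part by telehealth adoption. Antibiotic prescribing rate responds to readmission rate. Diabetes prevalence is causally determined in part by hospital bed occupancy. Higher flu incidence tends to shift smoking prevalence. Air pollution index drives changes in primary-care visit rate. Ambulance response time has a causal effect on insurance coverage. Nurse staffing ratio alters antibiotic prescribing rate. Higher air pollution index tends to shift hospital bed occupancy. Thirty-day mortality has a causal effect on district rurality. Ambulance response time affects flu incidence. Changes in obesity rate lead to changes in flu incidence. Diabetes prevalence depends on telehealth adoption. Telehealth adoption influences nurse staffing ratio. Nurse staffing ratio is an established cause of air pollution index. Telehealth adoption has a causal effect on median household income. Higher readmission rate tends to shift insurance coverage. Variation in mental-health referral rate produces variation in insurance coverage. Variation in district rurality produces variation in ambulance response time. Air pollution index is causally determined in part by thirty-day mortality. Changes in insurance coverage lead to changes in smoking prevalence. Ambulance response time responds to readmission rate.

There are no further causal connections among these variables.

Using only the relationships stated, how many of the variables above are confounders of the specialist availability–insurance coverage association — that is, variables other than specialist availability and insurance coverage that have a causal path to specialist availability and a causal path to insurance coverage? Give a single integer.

The common causes are: telehealth adoption (to specialist availability via telehealth adoption → diabetes prevalence → specialist availability; to insurance coverage via telehealth adoption → ambulance response time → insurance coverage); thirty-day mortality (to specialist availability via thirty-day mortality → air pollution index → hospital bed occupancy → diabetes prevalence → specialist availability; to insurance coverage via thirty-day mortality → district rurality → ambulance response time → insurance coverage).
Every other variable lacks a causal path to at least one of specialist availability and insurance coverage.

2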